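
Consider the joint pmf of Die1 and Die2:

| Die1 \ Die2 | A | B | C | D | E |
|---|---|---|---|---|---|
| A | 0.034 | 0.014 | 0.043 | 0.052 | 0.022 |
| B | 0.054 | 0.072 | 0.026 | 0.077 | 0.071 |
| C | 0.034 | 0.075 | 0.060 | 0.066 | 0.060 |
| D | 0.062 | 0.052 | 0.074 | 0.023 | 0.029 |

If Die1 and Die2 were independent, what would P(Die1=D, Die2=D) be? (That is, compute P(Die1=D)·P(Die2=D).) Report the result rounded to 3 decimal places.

0.052

P(Die1=D) = 0.062 + 0.052 + 0.074 + 0.023 + 0.029 = 0.240.
P(Die2=D) = 0.052 + 0.077 + 0.066 + 0.023 = 0.218.
Product: 0.240 × 0.218 = 0.052.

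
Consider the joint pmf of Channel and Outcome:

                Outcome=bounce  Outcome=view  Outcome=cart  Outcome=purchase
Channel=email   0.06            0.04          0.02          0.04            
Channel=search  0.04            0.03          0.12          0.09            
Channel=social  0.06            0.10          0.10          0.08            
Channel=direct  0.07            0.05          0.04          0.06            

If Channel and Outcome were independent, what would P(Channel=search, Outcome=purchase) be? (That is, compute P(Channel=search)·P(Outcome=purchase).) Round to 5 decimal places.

0.07560

P(Channel=search) = 0.04 + 0.03 + 0.12 + 0.09 = 0.28.
P(Outcome=purchase) = 0.04 + 0.09 + 0.08 + 0.06 = 0.27.
Product: 0.28 × 0.27 = 0.07560.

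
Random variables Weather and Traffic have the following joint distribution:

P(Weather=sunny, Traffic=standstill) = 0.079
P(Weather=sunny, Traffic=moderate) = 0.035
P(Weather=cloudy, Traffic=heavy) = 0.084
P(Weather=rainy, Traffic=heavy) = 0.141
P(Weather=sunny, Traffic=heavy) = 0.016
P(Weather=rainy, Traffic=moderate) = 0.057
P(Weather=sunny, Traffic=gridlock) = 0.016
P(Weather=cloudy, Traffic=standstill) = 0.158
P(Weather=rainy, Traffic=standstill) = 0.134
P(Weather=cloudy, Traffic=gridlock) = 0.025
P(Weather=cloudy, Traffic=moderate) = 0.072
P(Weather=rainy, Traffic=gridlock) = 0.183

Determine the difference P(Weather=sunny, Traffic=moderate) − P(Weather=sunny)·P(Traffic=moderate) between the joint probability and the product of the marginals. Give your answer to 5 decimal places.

0.01106

P(Weather=sunny) = 0.035 + 0.016 + 0.016 + 0.079 = 0.146.
P(Traffic=moderate) = 0.035 + 0.072 + 0.057 = 0.164.
P(Weather=sunny, Traffic=moderate) − P(Weather=sunny)P(Traffic=moderate) = 0.035 − 0.146×0.164 = 0.01106.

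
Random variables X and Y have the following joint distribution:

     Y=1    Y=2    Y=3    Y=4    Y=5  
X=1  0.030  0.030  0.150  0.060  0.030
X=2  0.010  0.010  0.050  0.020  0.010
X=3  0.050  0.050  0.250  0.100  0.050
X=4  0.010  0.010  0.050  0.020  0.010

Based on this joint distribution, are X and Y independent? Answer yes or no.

yes

Every cell satisfies P(X,Y) = P(X)·P(Y). For instance P(X=2) = 0.100, P(Y=3) = 0.500, and 0.100×0.500 = 0.050 matches the joint entry. So X and Y are independent.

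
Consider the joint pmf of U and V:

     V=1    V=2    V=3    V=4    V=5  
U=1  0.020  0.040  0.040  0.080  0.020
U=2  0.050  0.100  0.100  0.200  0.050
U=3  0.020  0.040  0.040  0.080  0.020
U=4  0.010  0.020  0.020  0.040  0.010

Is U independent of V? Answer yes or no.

Every cell satisfies P(U,V) = P(U)·P(V). For instance P(U=4) = 0.100, P(V=5) = 0.100, and 0.100×0.100 = 0.010 matches the joint entry. So U and V are independent.

yes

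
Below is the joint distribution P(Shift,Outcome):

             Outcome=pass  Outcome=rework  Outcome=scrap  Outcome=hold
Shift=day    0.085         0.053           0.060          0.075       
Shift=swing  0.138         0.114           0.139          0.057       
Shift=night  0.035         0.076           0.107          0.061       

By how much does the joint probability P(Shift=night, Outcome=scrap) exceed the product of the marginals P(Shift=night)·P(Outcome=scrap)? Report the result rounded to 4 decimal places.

P(Shift=night) = 0.035 + 0.076 + 0.107 + 0.061 = 0.279.
P(Outcome=scrap) = 0.060 + 0.139 + 0.107 = 0.306.
P(Shift=night, Outcome=scrap) − P(Shift=night)P(Outcome=scrap) = 0.107 − 0.279×0.306 = 0.0216.

0.0216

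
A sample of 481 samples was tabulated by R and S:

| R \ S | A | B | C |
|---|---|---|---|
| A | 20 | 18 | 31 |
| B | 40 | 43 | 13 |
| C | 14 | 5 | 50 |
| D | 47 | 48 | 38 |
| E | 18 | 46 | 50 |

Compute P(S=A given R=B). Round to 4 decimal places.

0.4167

Total with R=B: 40 + 43 + 13 = 96.
P(S=A | R=B) = 40/96 = 0.4167.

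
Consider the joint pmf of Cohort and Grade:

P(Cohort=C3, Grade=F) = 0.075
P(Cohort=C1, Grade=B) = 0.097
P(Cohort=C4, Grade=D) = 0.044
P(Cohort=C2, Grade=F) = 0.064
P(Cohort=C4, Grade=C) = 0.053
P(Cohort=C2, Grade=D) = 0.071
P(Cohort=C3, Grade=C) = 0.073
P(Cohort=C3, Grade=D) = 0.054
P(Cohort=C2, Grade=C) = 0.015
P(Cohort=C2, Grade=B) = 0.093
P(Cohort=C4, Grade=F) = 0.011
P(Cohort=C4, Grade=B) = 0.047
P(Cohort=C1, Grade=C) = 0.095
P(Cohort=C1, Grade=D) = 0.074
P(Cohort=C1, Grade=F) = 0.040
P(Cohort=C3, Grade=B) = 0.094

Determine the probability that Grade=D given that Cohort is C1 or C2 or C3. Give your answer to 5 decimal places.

P(Cohort=C1) = 0.097 + 0.095 + 0.074 + 0.040 = 0.306.
P(Cohort=C2) = 0.093 + 0.015 + 0.071 + 0.064 = 0.243.
P(Cohort=C3) = 0.094 + 0.073 + 0.054 + 0.075 = 0.296.
P(Cohort ∈ {C1, C2, C3}) = 0.306 + 0.243 + 0.296 = 0.845; P(Grade=D, Cohort ∈ {C1, C2, C3}) = 0.074 + 0.071 + 0.054 = 0.199.
P(Grade=D | Cohort ∈ {C1, C2, C3}) = 0.199/0.845 = 0.23550.

0.23550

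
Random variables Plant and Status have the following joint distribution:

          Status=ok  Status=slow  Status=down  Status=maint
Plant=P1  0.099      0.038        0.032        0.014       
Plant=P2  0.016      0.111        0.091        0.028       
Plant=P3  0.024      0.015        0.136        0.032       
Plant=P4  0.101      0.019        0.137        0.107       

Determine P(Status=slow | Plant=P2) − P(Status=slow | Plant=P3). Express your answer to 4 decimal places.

0.3788

P(Plant=P2) = 0.016 + 0.111 + 0.091 + 0.028 = 0.246; P(Status=slow | Plant=P2) = 0.111/0.246 = 0.45122.
P(Plant=P3) = 0.024 + 0.015 + 0.136 + 0.032 = 0.207; P(Status=slow | Plant=P3) = 0.015/0.207 = 0.07246.
Difference = 0.3788.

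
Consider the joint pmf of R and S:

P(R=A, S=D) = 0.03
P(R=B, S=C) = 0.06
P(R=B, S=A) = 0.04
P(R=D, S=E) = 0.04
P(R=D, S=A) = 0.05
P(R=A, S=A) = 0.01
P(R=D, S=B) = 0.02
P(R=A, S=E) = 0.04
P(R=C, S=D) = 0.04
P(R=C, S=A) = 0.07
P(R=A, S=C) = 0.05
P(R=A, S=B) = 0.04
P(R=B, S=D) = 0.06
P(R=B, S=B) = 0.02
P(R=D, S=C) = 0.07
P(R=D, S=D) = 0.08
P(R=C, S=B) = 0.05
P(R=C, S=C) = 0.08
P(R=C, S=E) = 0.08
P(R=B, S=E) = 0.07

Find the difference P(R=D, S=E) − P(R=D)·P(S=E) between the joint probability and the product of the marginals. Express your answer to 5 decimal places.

-0.01980

P(R=D) = 0.05 + 0.02 + 0.07 + 0.08 + 0.04 = 0.26.
P(S=E) = 0.04 + 0.07 + 0.08 + 0.04 = 0.23.
P(R=D, S=E) − P(R=D)P(S=E) = 0.04 − 0.26×0.23 = -0.01980.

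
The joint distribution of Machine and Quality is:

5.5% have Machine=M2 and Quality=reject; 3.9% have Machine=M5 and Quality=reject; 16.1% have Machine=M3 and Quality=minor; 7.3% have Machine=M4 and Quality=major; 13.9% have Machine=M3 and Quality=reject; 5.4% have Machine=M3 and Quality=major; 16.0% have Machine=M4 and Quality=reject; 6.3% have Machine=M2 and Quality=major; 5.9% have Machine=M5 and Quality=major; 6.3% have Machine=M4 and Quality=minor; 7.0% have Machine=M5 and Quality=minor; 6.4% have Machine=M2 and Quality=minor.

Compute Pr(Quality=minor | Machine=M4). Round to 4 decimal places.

0.2128

P(Machine=M4) = 0.063 + 0.073 + 0.160 = 0.296.
P(Quality=minor | Machine=M4) = 0.063/0.296 = 0.2128.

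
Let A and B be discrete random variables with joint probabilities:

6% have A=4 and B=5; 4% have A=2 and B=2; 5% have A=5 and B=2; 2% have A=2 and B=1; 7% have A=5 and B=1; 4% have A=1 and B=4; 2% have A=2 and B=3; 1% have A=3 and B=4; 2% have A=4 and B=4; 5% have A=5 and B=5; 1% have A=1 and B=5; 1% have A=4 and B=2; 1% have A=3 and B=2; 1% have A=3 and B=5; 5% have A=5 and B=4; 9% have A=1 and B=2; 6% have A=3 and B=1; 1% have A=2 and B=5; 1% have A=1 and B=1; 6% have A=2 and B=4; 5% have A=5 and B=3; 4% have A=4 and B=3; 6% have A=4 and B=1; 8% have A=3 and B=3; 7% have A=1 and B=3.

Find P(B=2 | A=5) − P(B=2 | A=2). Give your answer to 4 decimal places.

P(A=5) = 0.07 + 0.05 + 0.05 + 0.05 + 0.05 = 0.27; P(B=2 | A=5) = 0.05/0.27 = 0.18519.
P(A=2) = 0.02 + 0.04 + 0.02 + 0.06 + 0.01 = 0.15; P(B=2 | A=2) = 0.04/0.15 = 0.26667.
Difference = -0.0815.

-0.0815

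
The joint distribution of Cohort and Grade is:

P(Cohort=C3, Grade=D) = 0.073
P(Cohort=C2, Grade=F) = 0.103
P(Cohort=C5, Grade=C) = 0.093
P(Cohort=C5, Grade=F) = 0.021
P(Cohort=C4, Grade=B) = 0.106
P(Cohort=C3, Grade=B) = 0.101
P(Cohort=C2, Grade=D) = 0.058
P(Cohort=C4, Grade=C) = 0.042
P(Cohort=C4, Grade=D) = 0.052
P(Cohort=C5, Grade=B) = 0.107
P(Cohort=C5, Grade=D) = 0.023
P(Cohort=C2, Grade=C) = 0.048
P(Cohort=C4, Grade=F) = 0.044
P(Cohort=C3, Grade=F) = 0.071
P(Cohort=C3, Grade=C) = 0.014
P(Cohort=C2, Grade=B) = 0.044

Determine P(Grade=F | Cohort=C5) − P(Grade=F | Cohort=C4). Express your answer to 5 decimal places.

-0.09426

P(Cohort=C5) = 0.107 + 0.093 + 0.023 + 0.021 = 0.244; P(Grade=F | Cohort=C5) = 0.021/0.244 = 0.086066.
P(Cohort=C4) = 0.106 + 0.042 + 0.052 + 0.044 = 0.244; P(Grade=F | Cohort=C4) = 0.044/0.244 = 0.180328.
Difference = -0.09426.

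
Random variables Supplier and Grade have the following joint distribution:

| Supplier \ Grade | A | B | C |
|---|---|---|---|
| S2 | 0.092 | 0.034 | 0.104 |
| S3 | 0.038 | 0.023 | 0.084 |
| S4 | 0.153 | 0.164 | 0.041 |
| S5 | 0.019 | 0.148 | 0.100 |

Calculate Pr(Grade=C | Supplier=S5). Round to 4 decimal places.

P(Supplier=S5) = 0.019 + 0.148 + 0.100 = 0.267.
P(Grade=C | Supplier=S5) = 0.100/0.267 = 0.3745.

0.3745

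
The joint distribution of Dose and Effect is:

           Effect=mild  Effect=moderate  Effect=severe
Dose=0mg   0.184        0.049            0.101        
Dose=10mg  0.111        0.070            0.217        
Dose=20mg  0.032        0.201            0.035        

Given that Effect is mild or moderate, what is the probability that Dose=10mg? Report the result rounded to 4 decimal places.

0.2798

P(Effect=mild) = 0.184 + 0.111 + 0.032 = 0.327.
P(Effect=moderate) = 0.049 + 0.070 + 0.201 = 0.320.
P(Effect ∈ {mild, moderate}) = 0.327 + 0.320 = 0.647; P(Dose=10mg, Effect ∈ {mild, moderate}) = 0.111 + 0.070 = 0.181.
P(Dose=10mg | Effect ∈ {mild, moderate}) = 0.181/0.647 = 0.2798.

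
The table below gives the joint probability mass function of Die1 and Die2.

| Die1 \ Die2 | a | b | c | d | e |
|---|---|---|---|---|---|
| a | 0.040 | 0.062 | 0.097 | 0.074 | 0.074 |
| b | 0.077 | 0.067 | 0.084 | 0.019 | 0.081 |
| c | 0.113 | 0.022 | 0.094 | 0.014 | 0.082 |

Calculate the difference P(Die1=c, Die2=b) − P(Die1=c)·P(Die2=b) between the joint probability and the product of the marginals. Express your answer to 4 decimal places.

-0.0271

P(Die1=c) = 0.113 + 0.022 + 0.094 + 0.014 + 0.082 = 0.325.
P(Die2=b) = 0.062 + 0.067 + 0.022 = 0.151.
P(Die1=c, Die2=b) − P(Die1=c)P(Die2=b) = 0.022 − 0.325×0.151 = -0.0271.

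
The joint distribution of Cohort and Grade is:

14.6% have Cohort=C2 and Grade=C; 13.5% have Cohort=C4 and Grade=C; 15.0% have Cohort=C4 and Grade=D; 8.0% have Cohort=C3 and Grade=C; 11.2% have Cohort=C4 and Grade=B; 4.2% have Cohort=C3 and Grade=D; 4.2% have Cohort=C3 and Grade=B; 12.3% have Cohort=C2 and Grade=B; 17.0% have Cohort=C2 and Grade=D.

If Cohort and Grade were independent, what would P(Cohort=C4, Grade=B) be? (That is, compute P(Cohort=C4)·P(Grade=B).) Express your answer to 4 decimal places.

P(Cohort=C4) = 0.112 + 0.135 + 0.150 = 0.397.
P(Grade=B) = 0.123 + 0.042 + 0.112 = 0.277.
Product: 0.397 × 0.277 = 0.1100.

0.1100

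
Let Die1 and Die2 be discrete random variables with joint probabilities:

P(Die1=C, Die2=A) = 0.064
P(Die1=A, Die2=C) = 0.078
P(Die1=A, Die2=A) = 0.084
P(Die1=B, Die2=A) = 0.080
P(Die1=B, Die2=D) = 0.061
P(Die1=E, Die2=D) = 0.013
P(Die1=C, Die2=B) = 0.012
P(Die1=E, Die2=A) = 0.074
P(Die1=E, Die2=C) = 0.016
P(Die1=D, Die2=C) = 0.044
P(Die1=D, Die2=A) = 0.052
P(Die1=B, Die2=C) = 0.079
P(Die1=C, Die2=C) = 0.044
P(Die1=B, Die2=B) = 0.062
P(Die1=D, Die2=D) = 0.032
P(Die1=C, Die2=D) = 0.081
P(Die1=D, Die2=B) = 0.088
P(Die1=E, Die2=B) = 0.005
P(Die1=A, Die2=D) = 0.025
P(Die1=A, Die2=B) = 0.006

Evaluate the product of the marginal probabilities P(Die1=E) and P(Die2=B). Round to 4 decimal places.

0.0187

P(Die1=E) = 0.074 + 0.005 + 0.016 + 0.013 = 0.108.
P(Die2=B) = 0.006 + 0.062 + 0.012 + 0.088 + 0.005 = 0.173.
Product: 0.108 × 0.173 = 0.0187.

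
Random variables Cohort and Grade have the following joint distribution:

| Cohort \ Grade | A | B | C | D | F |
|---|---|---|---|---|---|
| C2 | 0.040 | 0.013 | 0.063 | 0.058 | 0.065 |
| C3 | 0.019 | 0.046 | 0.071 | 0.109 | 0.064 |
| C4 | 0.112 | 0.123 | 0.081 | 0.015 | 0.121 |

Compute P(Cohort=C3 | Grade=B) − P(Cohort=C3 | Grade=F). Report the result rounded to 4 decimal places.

-0.0033

P(Grade=B) = 0.013 + 0.046 + 0.123 = 0.182; P(Cohort=C3 | Grade=B) = 0.046/0.182 = 0.25275.
P(Grade=F) = 0.065 + 0.064 + 0.121 = 0.250; P(Cohort=C3 | Grade=F) = 0.064/0.250 = 0.25600.
Difference = -0.0033.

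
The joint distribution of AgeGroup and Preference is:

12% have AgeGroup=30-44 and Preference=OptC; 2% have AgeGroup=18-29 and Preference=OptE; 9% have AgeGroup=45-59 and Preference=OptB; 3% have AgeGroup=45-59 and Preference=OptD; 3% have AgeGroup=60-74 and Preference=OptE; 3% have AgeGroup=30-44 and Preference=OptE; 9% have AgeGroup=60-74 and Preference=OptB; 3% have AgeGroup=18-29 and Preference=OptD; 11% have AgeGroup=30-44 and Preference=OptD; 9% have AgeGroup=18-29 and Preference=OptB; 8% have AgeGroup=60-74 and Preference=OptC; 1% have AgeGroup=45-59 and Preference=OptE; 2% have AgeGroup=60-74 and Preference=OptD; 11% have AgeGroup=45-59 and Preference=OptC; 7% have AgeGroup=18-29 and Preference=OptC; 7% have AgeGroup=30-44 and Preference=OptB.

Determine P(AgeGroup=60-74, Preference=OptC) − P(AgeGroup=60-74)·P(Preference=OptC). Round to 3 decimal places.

P(AgeGroup=60-74) = 0.09 + 0.08 + 0.02 + 0.03 = 0.22.
P(Preference=OptC) = 0.07 + 0.12 + 0.11 + 0.08 = 0.38.
P(AgeGroup=60-74, Preference=OptC) − P(AgeGroup=60-74)P(Preference=OptC) = 0.08 − 0.22×0.38 = -0.004.

-0.004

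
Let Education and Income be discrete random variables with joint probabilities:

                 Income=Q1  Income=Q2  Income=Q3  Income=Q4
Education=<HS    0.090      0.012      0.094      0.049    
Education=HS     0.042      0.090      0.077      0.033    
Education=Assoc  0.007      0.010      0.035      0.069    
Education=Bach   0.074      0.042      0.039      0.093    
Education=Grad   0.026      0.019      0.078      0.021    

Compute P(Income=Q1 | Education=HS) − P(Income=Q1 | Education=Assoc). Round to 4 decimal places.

0.1157

P(Education=HS) = 0.042 + 0.090 + 0.077 + 0.033 = 0.242; P(Income=Q1 | Education=HS) = 0.042/0.242 = 0.17355.
P(Education=Assoc) = 0.007 + 0.010 + 0.035 + 0.069 = 0.121; P(Income=Q1 | Education=Assoc) = 0.007/0.121 = 0.05785.
Difference = 0.1157.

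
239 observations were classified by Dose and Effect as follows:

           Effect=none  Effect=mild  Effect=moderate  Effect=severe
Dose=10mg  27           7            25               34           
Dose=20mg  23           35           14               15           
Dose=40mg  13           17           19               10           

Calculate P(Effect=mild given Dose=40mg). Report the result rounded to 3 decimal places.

Total with Dose=40mg: 13 + 17 + 19 + 10 = 59.
P(Effect=mild | Dose=40mg) = 17/59 = 0.288.

0.288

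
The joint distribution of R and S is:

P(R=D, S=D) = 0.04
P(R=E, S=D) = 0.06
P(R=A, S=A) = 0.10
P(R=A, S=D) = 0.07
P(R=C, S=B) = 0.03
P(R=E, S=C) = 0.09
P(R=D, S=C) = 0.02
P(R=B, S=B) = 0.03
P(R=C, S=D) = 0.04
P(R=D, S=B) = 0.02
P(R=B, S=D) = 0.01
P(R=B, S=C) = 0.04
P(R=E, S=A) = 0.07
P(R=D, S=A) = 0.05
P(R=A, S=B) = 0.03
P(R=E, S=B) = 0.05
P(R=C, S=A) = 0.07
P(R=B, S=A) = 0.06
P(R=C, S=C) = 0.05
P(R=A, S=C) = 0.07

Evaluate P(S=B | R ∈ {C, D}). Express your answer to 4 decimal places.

P(R=C) = 0.07 + 0.03 + 0.05 + 0.04 = 0.19.
P(R=D) = 0.05 + 0.02 + 0.02 + 0.04 = 0.13.
P(R ∈ {C, D}) = 0.19 + 0.13 = 0.32; P(S=B, R ∈ {C, D}) = 0.03 + 0.02 = 0.05.
P(S=B | R ∈ {C, D}) = 0.05/0.32 = 0.1563.

0.1563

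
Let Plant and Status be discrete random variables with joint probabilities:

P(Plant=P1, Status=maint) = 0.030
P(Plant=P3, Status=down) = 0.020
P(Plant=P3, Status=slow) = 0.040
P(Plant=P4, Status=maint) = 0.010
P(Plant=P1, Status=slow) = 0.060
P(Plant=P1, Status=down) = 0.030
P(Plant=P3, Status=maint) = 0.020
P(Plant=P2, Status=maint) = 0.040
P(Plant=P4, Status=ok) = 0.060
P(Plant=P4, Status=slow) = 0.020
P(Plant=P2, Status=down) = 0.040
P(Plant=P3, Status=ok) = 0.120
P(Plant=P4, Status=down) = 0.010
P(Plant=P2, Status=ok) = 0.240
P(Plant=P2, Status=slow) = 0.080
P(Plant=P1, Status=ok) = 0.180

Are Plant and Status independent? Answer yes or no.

yes

Every cell satisfies P(Plant,Status) = P(Plant)·P(Status). For instance P(Plant=P4) = 0.100, P(Status=ok) = 0.600, and 0.100×0.600 = 0.060 matches the joint entry. So Plant and Status are independent.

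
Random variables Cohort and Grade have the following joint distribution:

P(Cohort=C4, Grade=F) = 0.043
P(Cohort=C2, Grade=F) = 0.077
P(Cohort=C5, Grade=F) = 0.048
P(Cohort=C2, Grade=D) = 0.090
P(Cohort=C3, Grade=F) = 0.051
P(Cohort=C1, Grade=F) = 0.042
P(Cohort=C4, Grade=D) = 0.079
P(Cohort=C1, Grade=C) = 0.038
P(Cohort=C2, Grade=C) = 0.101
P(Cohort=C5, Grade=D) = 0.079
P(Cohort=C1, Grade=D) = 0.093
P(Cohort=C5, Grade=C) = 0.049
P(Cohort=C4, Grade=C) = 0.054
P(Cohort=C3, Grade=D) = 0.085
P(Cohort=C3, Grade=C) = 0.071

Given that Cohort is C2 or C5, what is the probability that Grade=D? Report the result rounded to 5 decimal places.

P(Cohort=C2) = 0.101 + 0.090 + 0.077 = 0.268.
P(Cohort=C5) = 0.049 + 0.079 + 0.048 = 0.176.
P(Cohort ∈ {C2, C5}) = 0.268 + 0.176 = 0.444; P(Grade=D, Cohort ∈ {C2, C5}) = 0.090 + 0.079 = 0.169.
P(Grade=D | Cohort ∈ {C2, C5}) = 0.169/0.444 = 0.38063.

0.38063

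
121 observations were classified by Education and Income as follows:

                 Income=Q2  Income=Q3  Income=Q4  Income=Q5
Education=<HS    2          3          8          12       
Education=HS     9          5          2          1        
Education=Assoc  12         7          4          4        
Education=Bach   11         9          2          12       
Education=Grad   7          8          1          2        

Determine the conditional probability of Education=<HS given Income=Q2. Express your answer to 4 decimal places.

Total with Income=Q2: 2 + 9 + 12 + 11 + 7 = 41.
P(Education=<HS | Income=Q2) = 2/41 = 0.0488.

0.0488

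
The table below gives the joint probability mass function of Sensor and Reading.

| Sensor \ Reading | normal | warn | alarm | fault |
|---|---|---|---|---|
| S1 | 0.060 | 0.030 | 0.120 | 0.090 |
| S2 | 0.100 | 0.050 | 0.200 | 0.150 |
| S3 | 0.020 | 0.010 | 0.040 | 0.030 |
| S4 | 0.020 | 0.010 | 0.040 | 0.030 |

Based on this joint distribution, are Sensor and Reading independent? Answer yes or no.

yes

Every cell satisfies P(Sensor,Reading) = P(Sensor)·P(Reading). For instance P(Sensor=S4) = 0.100, P(Reading=warn) = 0.100, and 0.100×0.100 = 0.010 matches the joint entry. So Sensor and Reading are independent.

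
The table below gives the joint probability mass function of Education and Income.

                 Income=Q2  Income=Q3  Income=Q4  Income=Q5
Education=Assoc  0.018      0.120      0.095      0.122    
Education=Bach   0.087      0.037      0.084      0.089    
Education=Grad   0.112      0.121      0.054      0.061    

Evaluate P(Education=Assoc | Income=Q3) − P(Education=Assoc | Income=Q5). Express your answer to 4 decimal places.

P(Income=Q3) = 0.120 + 0.037 + 0.121 = 0.278; P(Education=Assoc | Income=Q3) = 0.120/0.278 = 0.43165.
P(Income=Q5) = 0.122 + 0.089 + 0.061 = 0.272; P(Education=Assoc | Income=Q5) = 0.122/0.272 = 0.44853.
Difference = -0.0169.

-0.0169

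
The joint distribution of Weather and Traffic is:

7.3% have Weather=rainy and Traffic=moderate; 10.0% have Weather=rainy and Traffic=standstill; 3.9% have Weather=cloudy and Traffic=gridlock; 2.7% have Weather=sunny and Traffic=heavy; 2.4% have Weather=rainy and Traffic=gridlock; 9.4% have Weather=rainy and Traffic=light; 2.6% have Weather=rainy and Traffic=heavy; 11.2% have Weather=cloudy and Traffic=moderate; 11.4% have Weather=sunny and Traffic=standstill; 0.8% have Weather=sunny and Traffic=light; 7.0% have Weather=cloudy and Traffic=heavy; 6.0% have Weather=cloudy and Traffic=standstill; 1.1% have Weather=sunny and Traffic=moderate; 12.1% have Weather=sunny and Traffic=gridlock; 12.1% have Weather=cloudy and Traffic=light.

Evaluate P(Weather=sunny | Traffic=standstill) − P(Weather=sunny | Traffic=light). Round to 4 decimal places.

0.3802

P(Traffic=standstill) = 0.114 + 0.060 + 0.100 = 0.274; P(Weather=sunny | Traffic=standstill) = 0.114/0.274 = 0.41606.
P(Traffic=light) = 0.008 + 0.121 + 0.094 = 0.223; P(Weather=sunny | Traffic=light) = 0.008/0.223 = 0.03587.
Difference = 0.3802.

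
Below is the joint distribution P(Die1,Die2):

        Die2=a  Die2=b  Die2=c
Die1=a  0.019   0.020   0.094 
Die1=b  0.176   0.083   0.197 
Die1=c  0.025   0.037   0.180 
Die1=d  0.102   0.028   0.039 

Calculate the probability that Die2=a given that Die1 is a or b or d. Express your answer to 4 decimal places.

P(Die1=a) = 0.019 + 0.020 + 0.094 = 0.133.
P(Die1=b) = 0.176 + 0.083 + 0.197 = 0.456.
P(Die1=d) = 0.102 + 0.028 + 0.039 = 0.169.
P(Die1 ∈ {a, b, d}) = 0.133 + 0.456 + 0.169 = 0.758; P(Die2=a, Die1 ∈ {a, b, d}) = 0.019 + 0.176 + 0.102 = 0.297.
P(Die2=a | Die1 ∈ {a, b, d}) = 0.297/0.758 = 0.3918.

0.3918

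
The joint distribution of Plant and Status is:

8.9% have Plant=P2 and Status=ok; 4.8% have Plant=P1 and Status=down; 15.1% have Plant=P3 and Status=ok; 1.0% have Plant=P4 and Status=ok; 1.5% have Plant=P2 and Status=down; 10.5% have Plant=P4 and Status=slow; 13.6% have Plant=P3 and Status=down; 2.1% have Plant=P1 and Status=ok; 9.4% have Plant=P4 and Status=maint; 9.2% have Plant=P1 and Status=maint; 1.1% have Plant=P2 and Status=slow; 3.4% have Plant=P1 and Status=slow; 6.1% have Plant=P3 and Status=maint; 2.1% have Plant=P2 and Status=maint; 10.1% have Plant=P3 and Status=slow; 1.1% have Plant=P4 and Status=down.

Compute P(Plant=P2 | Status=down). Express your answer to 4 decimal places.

0.0714

P(Status=down) = 0.048 + 0.015 + 0.136 + 0.011 = 0.210.
P(Plant=P2 | Status=down) = 0.015/0.210 = 0.0714.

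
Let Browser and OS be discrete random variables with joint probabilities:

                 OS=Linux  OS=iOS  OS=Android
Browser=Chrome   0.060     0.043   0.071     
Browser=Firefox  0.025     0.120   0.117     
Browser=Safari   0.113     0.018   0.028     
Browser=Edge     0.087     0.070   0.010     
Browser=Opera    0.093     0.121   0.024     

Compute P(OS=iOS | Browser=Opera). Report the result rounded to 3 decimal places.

0.508

P(Browser=Opera) = 0.093 + 0.121 + 0.024 = 0.238.
P(OS=iOS | Browser=Opera) = 0.121/0.238 = 0.508.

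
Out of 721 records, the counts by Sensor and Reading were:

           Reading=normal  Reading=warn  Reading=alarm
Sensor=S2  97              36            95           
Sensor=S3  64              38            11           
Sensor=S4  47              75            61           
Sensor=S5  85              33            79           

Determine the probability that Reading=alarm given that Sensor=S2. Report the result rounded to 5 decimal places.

0.41667

Total with Sensor=S2: 97 + 36 + 95 = 228.
P(Reading=alarm | Sensor=S2) = 95/228 = 0.41667.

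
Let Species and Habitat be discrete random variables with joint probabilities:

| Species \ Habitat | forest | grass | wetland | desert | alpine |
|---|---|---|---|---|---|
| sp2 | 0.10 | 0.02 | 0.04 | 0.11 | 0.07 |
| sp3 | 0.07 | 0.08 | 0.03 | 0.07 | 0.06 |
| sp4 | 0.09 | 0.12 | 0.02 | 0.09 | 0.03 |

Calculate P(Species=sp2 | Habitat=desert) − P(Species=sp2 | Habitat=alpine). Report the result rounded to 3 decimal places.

-0.030

P(Habitat=desert) = 0.11 + 0.07 + 0.09 = 0.27; P(Species=sp2 | Habitat=desert) = 0.11/0.27 = 0.4074.
P(Habitat=alpine) = 0.07 + 0.06 + 0.03 = 0.16; P(Species=sp2 | Habitat=alpine) = 0.07/0.16 = 0.4375.
Difference = -0.030.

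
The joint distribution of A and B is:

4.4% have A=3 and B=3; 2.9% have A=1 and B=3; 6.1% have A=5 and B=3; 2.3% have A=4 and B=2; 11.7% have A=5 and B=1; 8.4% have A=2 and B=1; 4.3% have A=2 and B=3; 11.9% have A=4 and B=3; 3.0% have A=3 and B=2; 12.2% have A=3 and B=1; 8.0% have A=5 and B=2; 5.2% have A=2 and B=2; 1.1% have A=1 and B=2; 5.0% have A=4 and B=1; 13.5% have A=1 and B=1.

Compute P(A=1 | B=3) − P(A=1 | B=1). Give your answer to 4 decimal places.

P(B=3) = 0.029 + 0.043 + 0.044 + 0.119 + 0.061 = 0.296; P(A=1 | B=3) = 0.029/0.296 = 0.09797.
P(B=1) = 0.135 + 0.084 + 0.122 + 0.050 + 0.117 = 0.508; P(A=1 | B=1) = 0.135/0.508 = 0.26575.
Difference = -0.1678.

-0.1678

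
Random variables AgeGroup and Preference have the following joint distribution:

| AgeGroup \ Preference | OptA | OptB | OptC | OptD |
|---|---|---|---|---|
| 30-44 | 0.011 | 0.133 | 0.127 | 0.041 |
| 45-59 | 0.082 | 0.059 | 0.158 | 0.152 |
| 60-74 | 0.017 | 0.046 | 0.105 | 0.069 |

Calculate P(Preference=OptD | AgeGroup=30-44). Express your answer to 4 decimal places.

P(AgeGroup=30-44) = 0.011 + 0.133 + 0.127 + 0.041 = 0.312.
P(Preference=OptD | AgeGroup=30-44) = 0.041/0.312 = 0.1314.

0.1314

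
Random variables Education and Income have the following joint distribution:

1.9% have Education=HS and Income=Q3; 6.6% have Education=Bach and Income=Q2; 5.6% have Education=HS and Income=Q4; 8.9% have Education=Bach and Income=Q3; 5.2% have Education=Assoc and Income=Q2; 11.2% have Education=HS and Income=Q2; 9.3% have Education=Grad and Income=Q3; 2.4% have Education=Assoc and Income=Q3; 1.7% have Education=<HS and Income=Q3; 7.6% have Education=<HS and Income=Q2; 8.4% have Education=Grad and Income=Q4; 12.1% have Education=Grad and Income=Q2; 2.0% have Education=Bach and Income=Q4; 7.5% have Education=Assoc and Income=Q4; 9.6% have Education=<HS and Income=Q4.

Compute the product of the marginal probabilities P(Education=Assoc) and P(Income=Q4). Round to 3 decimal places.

0.050

P(Education=Assoc) = 0.052 + 0.024 + 0.075 = 0.151.
P(Income=Q4) = 0.096 + 0.056 + 0.075 + 0.020 + 0.084 = 0.331.
Product: 0.151 × 0.331 = 0.050.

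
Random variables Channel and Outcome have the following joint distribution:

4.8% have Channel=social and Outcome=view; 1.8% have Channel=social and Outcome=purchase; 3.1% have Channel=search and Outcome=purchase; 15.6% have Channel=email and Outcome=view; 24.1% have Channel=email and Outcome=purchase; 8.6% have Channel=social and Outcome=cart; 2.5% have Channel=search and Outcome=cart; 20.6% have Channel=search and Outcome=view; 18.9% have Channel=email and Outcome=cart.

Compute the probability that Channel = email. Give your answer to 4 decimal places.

P(Channel=email) = 0.156 + 0.189 + 0.241 = 0.586.

0.5860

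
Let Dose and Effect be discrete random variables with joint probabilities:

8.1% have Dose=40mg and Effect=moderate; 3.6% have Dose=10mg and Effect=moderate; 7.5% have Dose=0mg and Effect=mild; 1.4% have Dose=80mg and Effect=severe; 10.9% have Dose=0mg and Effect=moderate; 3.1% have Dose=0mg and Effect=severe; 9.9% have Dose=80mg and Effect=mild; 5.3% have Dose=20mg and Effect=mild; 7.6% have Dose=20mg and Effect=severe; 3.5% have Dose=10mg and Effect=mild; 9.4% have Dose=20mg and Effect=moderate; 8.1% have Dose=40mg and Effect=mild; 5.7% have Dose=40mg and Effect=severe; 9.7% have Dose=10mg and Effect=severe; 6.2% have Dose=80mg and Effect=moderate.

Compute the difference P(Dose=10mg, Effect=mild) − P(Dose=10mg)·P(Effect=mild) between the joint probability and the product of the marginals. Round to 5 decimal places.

P(Dose=10mg) = 0.035 + 0.036 + 0.097 = 0.168.
P(Effect=mild) = 0.075 + 0.035 + 0.053 + 0.081 + 0.099 = 0.343.
P(Dose=10mg, Effect=mild) − P(Dose=10mg)P(Effect=mild) = 0.035 − 0.168×0.343 = -0.02262.

-0.02262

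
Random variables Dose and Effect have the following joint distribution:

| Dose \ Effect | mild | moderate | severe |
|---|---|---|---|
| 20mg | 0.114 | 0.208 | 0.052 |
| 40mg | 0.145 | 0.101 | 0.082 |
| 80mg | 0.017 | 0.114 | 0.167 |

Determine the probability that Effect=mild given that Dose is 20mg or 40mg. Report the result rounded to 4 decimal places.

P(Dose=20mg) = 0.114 + 0.208 + 0.052 = 0.374.
P(Dose=40mg) = 0.145 + 0.101 + 0.082 = 0.328.
P(Dose ∈ {20mg, 40mg}) = 0.374 + 0.328 = 0.702; P(Effect=mild, Dose ∈ {20mg, 40mg}) = 0.114 + 0.145 = 0.259.
P(Effect=mild | Dose ∈ {20mg, 40mg}) = 0.259/0.702 = 0.3689.

0.3689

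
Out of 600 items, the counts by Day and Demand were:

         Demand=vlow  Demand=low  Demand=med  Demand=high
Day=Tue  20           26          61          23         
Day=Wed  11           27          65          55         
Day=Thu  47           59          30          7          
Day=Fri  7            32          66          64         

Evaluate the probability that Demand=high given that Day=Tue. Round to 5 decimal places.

0.17692

Total with Day=Tue: 20 + 26 + 61 + 23 = 130.
P(Demand=high | Day=Tue) = 23/130 = 0.17692.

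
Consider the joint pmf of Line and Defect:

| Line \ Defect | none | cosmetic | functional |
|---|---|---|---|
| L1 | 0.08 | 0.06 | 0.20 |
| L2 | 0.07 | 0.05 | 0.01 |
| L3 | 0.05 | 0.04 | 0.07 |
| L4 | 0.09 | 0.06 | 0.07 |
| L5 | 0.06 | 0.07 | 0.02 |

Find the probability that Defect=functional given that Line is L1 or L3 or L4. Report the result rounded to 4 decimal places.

P(Line=L1) = 0.08 + 0.06 + 0.20 = 0.34.
P(Line=L3) = 0.05 + 0.04 + 0.07 = 0.16.
P(Line=L4) = 0.09 + 0.06 + 0.07 = 0.22.
P(Line ∈ {L1, L3, L4}) = 0.34 + 0.16 + 0.22 = 0.72; P(Defect=functional, Line ∈ {L1, L3, L4}) = 0.20 + 0.07 + 0.07 = 0.34.
P(Defect=functional | Line ∈ {L1, L3, L4}) = 0.34/0.72 = 0.4722.

0.4722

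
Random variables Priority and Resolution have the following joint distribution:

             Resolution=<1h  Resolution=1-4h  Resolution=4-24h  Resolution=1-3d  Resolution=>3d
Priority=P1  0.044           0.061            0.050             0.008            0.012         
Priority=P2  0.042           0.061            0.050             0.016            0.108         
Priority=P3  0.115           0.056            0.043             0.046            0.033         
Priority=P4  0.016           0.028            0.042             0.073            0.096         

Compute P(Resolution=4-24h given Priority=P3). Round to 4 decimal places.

0.1468

P(Priority=P3) = 0.115 + 0.056 + 0.043 + 0.046 + 0.033 = 0.293.
P(Resolution=4-24h | Priority=P3) = 0.043/0.293 = 0.1468.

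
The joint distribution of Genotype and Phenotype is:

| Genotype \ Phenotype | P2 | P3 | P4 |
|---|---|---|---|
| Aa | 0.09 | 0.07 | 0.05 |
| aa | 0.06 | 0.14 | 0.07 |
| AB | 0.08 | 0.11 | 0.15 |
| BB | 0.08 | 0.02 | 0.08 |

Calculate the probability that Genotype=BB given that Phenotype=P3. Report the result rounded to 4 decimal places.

0.0588

P(Phenotype=P3) = 0.07 + 0.14 + 0.11 + 0.02 = 0.34.
P(Genotype=BB | Phenotype=P3) = 0.02/0.34 = 0.0588.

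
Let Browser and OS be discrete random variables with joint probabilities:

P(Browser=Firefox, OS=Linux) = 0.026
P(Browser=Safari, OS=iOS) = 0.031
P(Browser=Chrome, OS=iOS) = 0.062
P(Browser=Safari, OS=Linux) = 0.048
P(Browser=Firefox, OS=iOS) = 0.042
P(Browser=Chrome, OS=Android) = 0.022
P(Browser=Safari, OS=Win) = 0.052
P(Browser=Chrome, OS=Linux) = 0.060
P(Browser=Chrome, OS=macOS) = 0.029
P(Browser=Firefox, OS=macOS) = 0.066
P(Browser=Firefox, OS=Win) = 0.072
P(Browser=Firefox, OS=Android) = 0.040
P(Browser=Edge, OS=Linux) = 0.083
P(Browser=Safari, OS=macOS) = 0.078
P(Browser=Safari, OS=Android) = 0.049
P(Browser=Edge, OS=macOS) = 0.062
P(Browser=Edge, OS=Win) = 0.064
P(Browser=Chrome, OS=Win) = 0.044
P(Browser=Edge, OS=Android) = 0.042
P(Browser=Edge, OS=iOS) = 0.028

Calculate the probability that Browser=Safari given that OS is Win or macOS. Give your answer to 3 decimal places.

0.278

P(OS=Win) = 0.044 + 0.072 + 0.052 + 0.064 = 0.232.
P(OS=macOS) = 0.029 + 0.066 + 0.078 + 0.062 = 0.235.
P(OS ∈ {Win, macOS}) = 0.232 + 0.235 = 0.467; P(Browser=Safari, OS ∈ {Win, macOS}) = 0.052 + 0.078 = 0.130.
P(Browser=Safari | OS ∈ {Win, macOS}) = 0.130/0.467 = 0.278.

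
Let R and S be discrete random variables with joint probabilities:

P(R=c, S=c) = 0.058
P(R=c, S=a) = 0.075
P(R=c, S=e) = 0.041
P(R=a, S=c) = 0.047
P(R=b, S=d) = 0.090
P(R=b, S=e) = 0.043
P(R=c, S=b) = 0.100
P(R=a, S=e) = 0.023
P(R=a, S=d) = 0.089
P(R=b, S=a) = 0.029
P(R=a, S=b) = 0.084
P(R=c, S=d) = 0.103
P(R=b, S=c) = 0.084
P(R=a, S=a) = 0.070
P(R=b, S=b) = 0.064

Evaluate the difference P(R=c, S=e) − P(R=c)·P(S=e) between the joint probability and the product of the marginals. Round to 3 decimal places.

0.001

P(R=c) = 0.075 + 0.100 + 0.058 + 0.103 + 0.041 = 0.377.
P(S=e) = 0.023 + 0.043 + 0.041 = 0.107.
P(R=c, S=e) − P(R=c)P(S=e) = 0.041 − 0.377×0.107 = 0.001.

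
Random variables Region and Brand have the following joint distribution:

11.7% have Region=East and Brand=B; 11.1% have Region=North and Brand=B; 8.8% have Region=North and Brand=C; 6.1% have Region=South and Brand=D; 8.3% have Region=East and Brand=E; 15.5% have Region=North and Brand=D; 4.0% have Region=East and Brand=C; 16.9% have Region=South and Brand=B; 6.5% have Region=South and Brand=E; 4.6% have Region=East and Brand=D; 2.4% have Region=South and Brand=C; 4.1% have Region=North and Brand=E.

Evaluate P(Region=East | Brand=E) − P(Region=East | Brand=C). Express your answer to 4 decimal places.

0.1760

P(Brand=E) = 0.041 + 0.065 + 0.083 = 0.189; P(Region=East | Brand=E) = 0.083/0.189 = 0.43915.
P(Brand=C) = 0.088 + 0.024 + 0.040 = 0.152; P(Region=East | Brand=C) = 0.040/0.152 = 0.26316.
Difference = 0.1760.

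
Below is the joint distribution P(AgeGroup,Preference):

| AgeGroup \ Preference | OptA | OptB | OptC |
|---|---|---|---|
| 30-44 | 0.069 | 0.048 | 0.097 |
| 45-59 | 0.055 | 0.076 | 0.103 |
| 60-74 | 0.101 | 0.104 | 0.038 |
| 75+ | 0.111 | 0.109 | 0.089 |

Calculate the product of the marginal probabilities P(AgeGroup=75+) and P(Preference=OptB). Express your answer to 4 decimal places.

P(AgeGroup=75+) = 0.111 + 0.109 + 0.089 = 0.309.
P(Preference=OptB) = 0.048 + 0.076 + 0.104 + 0.109 = 0.337.
Product: 0.309 × 0.337 = 0.1041.

0.1041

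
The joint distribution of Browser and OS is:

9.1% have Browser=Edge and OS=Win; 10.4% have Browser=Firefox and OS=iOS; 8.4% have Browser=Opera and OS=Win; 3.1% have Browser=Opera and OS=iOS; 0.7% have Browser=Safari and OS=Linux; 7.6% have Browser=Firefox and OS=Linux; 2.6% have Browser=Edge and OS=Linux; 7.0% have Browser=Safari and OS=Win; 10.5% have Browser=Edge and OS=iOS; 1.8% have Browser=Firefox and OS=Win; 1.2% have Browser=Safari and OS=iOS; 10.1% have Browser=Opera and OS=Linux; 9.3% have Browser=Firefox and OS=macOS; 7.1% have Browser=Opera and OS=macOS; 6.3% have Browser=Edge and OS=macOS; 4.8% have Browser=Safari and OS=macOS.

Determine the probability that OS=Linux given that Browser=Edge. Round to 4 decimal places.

P(Browser=Edge) = 0.091 + 0.063 + 0.026 + 0.105 = 0.285.
P(OS=Linux | Browser=Edge) = 0.026/0.285 = 0.0912.

0.0912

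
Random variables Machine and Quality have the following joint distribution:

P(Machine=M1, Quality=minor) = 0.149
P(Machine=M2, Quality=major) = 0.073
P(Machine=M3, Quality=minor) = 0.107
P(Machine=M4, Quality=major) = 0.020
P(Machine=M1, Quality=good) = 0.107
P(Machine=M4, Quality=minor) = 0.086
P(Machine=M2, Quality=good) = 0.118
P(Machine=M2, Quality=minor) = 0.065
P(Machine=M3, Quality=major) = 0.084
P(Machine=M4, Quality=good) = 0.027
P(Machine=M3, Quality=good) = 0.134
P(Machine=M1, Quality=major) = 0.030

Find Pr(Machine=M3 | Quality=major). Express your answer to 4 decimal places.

P(Quality=major) = 0.030 + 0.073 + 0.084 + 0.020 = 0.207.
P(Machine=M3 | Quality=major) = 0.084/0.207 = 0.4058.

0.4058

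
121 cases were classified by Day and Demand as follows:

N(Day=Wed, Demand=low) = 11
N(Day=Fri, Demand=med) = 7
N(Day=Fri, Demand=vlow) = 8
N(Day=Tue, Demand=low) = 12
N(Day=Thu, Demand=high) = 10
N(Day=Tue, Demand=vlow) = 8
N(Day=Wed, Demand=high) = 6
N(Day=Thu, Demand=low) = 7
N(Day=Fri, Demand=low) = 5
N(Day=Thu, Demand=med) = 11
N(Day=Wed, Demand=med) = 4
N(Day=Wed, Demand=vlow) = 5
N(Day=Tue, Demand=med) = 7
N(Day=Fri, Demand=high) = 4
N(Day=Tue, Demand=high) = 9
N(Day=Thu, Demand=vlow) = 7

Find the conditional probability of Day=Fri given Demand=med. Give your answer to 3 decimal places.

Total with Demand=med: 7 + 4 + 11 + 7 = 29.
P(Day=Fri | Demand=med) = 7/29 = 0.241.

0.241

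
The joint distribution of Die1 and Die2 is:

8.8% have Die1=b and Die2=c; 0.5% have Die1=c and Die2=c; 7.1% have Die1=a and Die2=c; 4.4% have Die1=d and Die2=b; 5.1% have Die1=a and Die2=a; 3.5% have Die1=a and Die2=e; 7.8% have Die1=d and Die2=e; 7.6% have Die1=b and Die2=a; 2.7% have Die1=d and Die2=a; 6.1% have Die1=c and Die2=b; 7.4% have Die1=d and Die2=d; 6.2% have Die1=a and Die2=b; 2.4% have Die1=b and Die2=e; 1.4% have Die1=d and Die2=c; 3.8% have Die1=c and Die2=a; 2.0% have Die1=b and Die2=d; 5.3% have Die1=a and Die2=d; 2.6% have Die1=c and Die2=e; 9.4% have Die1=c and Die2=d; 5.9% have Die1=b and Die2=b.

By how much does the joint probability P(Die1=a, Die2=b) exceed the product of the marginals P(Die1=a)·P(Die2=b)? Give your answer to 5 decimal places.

P(Die1=a) = 0.051 + 0.062 + 0.071 + 0.053 + 0.035 = 0.272.
P(Die2=b) = 0.062 + 0.059 + 0.061 + 0.044 = 0.226.
P(Die1=a, Die2=b) − P(Die1=a)P(Die2=b) = 0.062 − 0.272×0.226 = 0.00053.

0.00053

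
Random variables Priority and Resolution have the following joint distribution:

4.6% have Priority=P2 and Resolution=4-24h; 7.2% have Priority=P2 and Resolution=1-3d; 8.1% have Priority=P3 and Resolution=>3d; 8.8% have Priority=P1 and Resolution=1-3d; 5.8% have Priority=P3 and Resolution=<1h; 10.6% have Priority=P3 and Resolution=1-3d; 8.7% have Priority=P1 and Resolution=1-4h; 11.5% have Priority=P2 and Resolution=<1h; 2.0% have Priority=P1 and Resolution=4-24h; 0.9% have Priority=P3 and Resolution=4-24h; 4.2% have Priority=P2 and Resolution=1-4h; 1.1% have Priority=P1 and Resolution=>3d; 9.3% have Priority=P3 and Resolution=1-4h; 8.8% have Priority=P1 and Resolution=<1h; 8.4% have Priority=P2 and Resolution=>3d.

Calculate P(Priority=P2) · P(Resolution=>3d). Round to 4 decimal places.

0.0632

P(Priority=P2) = 0.115 + 0.042 + 0.046 + 0.072 + 0.084 = 0.359.
P(Resolution=>3d) = 0.011 + 0.084 + 0.081 = 0.176.
Product: 0.359 × 0.176 = 0.0632.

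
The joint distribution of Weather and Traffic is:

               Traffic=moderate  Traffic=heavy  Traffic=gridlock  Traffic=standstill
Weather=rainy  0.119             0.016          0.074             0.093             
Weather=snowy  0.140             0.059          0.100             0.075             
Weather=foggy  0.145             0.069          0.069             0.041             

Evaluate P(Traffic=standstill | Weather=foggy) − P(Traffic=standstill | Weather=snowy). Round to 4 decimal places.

P(Weather=foggy) = 0.145 + 0.069 + 0.069 + 0.041 = 0.324; P(Traffic=standstill | Weather=foggy) = 0.041/0.324 = 0.12654.
P(Weather=snowy) = 0.140 + 0.059 + 0.100 + 0.075 = 0.374; P(Traffic=standstill | Weather=snowy) = 0.075/0.374 = 0.20053.
Difference = -0.0740.

-0.0740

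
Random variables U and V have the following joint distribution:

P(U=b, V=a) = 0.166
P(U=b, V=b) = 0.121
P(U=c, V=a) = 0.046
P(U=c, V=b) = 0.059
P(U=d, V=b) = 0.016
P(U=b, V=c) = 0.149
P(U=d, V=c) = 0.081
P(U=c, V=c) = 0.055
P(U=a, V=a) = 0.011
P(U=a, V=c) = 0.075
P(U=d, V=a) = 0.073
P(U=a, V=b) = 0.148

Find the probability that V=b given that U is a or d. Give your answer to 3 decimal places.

0.406

P(U=a) = 0.011 + 0.148 + 0.075 = 0.234.
P(U=d) = 0.073 + 0.016 + 0.081 = 0.170.
P(U ∈ {a, d}) = 0.234 + 0.170 = 0.404; P(V=b, U ∈ {a, d}) = 0.148 + 0.016 = 0.164.
P(V=b | U ∈ {a, d}) = 0.164/0.404 = 0.406.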